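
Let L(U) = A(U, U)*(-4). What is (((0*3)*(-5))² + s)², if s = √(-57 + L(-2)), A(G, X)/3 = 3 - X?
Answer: -117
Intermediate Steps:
A(G, X) = 9 - 3*X (A(G, X) = 3*(3 - X) = 9 - 3*X)
L(U) = -36 + 12*U (L(U) = (9 - 3*U)*(-4) = -36 + 12*U)
s = 3*I*√13 (s = √(-57 + (-36 + 12*(-2))) = √(-57 + (-36 - 24)) = √(-57 - 60) = √(-117) = 3*I*√13 ≈ 10.817*I)
(((0*3)*(-5))² + s)² = (((0*3)*(-5))² + 3*I*√13)² = ((0*(-5))² + 3*I*√13)² = (0² + 3*I*√13)² = (0 + 3*I*√13)² = (3*I*√13)² = -117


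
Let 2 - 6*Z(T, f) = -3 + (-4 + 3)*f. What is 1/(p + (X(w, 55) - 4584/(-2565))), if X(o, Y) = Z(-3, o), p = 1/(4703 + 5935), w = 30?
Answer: 505305/3850708 ≈ 0.13122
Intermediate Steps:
p = 1/10638 ≈ 9.4003e-5
Z(T, f) = ⅚ + f/6 (Z(T, f) = ⅓ - (-3 + (-4 + 3)*f)/6 = ⅓ - (-3 - f)/6 = ⅓ + (½ + f/6) = ⅚ + f/6)
X(o, Y) = ⅚ + o/6
1/(p + (X(w, 55) - 4584/(-2565))) = 1/(1/10638 + ((⅚ + (⅙)*30) - 4584/(-2565))) = 1/(1/10638 + ((⅚ + 5) - 4584*(-1/2565))) = 1/(1/10638 + (35/6 + 1528/855)) = 1/(1/10638 + 13031/1710) = 1/(3850708/505305) = 505305/3850708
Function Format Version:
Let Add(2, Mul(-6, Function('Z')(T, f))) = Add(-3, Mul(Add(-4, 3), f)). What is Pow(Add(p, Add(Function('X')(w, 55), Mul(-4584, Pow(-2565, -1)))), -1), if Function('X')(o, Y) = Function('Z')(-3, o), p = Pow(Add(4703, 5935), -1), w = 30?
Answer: Rational(505305, 3850708) ≈ 0.13122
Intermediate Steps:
p = Rational(1, 10638) (p = Pow(10638, -1) = Rational(1, 10638) ≈ 9.4003e-5)
Function('Z')(T, f) = Add(Rational(5, 6), Mul(Rational(1, 6), f)) (Function('Z')(T, f) = Add(Rational(1, 3), Mul(Rational(-1, 6), Add(-3, Mul(Add(-4, 3), f)))) = Add(Rational(1, 3), Mul(Rational(-1, 6), Add(-3, Mul(-1, f)))) = Add(Rational(1, 3), Add(Rational(1, 2), Mul(Rational(1, 6), f))) = Add(Rational(5, 6), Mul(Rational(1, 6), f)))
Function('X')(o, Y) = Add(Rational(5, 6), Mul(Rational(1, 6), o))
Pow(Add(p, Add(Function('X')(w, 55), Mul(-4584, Pow(-2565, -1)))), -1) = Pow(Add(Rational(1, 10638), Add(Add(Rational(5, 6), Mul(Rational(1, 6), 30)), Mul(-4584, Pow(-2565, -1)))), -1) = Pow(Add(Rational(1, 10638), Add(Add(Rational(5, 6), 5), Mul(-4584, Rational(-1, 2565)))), -1) = Pow(Add(Rational(1, 10638), Add(Rational(35, 6), Rational(1528, 855))), -1) = Pow(Add(Rational(1, 10638), Rational(13031, 1710)), -1) = Pow(Rational(3850708, 505305), -1) = Rational(505305, 3850708)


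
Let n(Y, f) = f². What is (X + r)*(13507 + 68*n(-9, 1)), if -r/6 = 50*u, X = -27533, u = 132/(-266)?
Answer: -49441358175/133 ≈ -3.7174e+8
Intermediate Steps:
u = -66/133 (u = 132*(-1/266) = -66/133 ≈ -0.49624)
r = 19800/133 (r = -300*(-66)/133 = -6*(-3300/133) = 19800/133 ≈ 148.87)
(X + r)*(13507 + 68*n(-9, 1)) = (-27533 + 19800/133)*(13507 + 68*1²) = -3642089*(13507 + 68*1)/133 = -3642089*(13507 + 68)/133 = -3642089/133*13575 = -49441358175/133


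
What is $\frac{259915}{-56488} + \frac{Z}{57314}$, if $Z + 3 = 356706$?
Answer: $\frac{2626335377}{1618776616} \approx 1.6224$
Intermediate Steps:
$Z = 356703$ ($Z = -3 + 356706 = 356703$)
$\frac{259915}{-56488} + \frac{Z}{57314} = \frac{259915}{-56488} + \frac{356703}{57314} = 259915 \left(- \frac{1}{56488}\right) + 356703 \cdot \frac{1}{57314} = - \frac{259915}{56488} + \frac{356703}{57314} = \frac{2626335377}{1618776616}$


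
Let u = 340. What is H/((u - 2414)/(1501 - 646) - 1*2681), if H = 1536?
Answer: -1313280/2294329 ≈ -0.57240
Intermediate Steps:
H/((u - 2414)/(1501 - 646) - 1*2681) = 1536/((340 - 2414)/(1501 - 646) - 1*2681) = 1536/(-2074/855 - 2681) = 1536/(-2294329/855) = 1536*(-855/2294329) = -1313280/2294329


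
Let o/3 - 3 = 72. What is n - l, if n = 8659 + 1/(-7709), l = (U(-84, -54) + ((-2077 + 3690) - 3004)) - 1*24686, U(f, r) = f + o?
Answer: 266692854/7709 ≈ 34595.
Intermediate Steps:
o = 225 (o = 9 + 3*72 = 9 + 216 = 225)
U(f, r) = 225 + f (U(f, r) = f + 225 = 225 + f)
l = -25936 (l = ((225 - 84) + ((-2077 + 3690) - 3004)) - 1*24686 = (141 + (1613 - 3004)) - 24686 = (141 - 1391) - 24686 = -1250 - 24686 = -25936)
n = 66752230/7709 (n = 8659 - 1/7709 = 66752230/7709 ≈ 8659.0)
n - l = 66752230/7709 - 1*(-25936) = 66752230/7709 + 25936 = 266692854/7709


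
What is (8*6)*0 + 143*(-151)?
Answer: -21593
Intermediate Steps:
(8*6)*0 + 143*(-151) = 48*0 - 21593 = 0 - 21593 = -21593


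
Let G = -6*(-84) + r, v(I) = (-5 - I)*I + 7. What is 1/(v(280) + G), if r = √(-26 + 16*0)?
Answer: -79289/6286745547 - I*√26/6286745547 ≈ -1.2612e-5 - 8.1107e-10*I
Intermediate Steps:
r = I*√26 (r = √(-26 + 0) = √(-26) = I*√26 ≈ 5.099*I)
v(I) = 7 + I*(-5 - I) (v(I) = I*(-5 - I) + 7 = 7 + I*(-5 - I))
G = 504 + I*√26 (G = -6*(-84) + I*√26 = 504 + I*√26 ≈ 504.0 + 5.099*I)
1/(v(280) + G) = 1/((7 - 1*280² - 5*280) + (504 + I*√26)) = 1/((7 - 1*78400 - 1400) + (504 + I*√26)) = 1/((7 - 78400 - 1400) + (504 + I*√26)) = 1/(-79793 + (504 + I*√26)) = 1/(-79289 + I*√26)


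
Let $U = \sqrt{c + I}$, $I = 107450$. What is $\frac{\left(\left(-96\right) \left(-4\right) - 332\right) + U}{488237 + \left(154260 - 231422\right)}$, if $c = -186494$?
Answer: $\frac{52}{411075} + \frac{2 i \sqrt{19761}}{411075} \approx 0.0001265 + 0.00068393 i$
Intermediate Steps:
$U = 2 i \sqrt{19761}$ ($U = \sqrt{-186494 + 107450} = \sqrt{-79044} = 2 i \sqrt{19761} \approx 281.15 i$)
$\frac{\left(\left(-96\right) \left(-4\right) - 332\right) + U}{488237 + \left(154260 - 231422\right)} = \frac{\left(\left(-96\right) \left(-4\right) - 332\right) + 2 i \sqrt{19761}}{488237 + \left(154260 - 231422\right)} = \frac{\left(384 - 332\right) + 2 i \sqrt{19761}}{488237 - 77162} = \frac{52 + 2 i \sqrt{19761}}{411075} = \left(52 + 2 i \sqrt{19761}\right) \frac{1}{411075} = \frac{52}{411075} + \frac{2 i \sqrt{19761}}{411075}$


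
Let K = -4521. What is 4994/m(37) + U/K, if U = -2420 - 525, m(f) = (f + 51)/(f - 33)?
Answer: 1029212/4521 ≈ 227.65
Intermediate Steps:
m(f) = (51 + f)/(-33 + f)
U = -2945
4994/m(37) + U/K = 4994/(((51 + 37)/(-33 + 37))) - 2945/(-4521) = 4994/((88/4)) - 2945*(-1/4521) = 4994/(((¼)*88)) + 2945/4521 = 4994/22 + 2945/4521 = 4994*(1/22) + 2945/4521 = 227 + 2945/4521 = 1029212/4521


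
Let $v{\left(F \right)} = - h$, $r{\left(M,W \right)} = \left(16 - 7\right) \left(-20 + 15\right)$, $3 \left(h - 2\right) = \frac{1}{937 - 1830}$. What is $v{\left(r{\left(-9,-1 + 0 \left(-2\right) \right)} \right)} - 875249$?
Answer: $- \frac{2344797428}{2679} \approx -8.7525 \cdot 10^{5}$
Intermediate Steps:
$h = \frac{5357}{2679}$ ($h = 2 + \frac{1}{3 \left(937 - 1830\right)} = 2 + \frac{1}{3 \left(-893\right)} = 2 + \frac{1}{3} \left(- \frac{1}{893}\right) = 2 - \frac{1}{2679} = \frac{5357}{2679} \approx 1.9996$)
$r{\left(M,W \right)} = -45$ ($r{\left(M,W \right)} = 9 \left(-5\right) = -45$)
$v{\left(F \right)} = - \frac{5357}{2679}$ ($v{\left(F \right)} = \left(-1\right) \frac{5357}{2679} = - \frac{5357}{2679}$)
$v{\left(r{\left(-9,-1 + 0 \left(-2\right) \right)} \right)} - 875249 = - \frac{5357}{2679} - 875249 = - \frac{2344797428}{2679}$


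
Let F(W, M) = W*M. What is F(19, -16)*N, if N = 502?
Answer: -152608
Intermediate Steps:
F(W, M) = M*W
F(19, -16)*N = -16*19*502 = -304*502 = -152608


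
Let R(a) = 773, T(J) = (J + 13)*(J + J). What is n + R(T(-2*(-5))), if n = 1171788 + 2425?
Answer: 1174986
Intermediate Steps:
T(J) = 2*J*(13 + J) (T(J) = (13 + J)*(2*J) = 2*J*(13 + J))
n = 1174213
n + R(T(-2*(-5))) = 1174213 + 773 = 1174986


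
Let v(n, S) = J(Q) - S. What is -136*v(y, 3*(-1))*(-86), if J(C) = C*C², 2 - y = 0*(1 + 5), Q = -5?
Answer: -1426912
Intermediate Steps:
y = 2 (y = 2 - 0*(1 + 5) = 2 - 0*6 = 2 - 1*0 = 2 + 0 = 2)
J(C) = C³
v(n, S) = -125 - S (v(n, S) = (-5)³ - S = -125 - S)
-136*v(y, 3*(-1))*(-86) = -136*(-125 - 3*(-1))*(-86) = -136*(-125 - 1*(-3))*(-86) = -136*(-125 + 3)*(-86) = -136*(-122)*(-86) = 16592*(-86) = -1426912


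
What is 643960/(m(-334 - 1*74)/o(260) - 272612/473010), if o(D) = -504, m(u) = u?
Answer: 62711665800/22709 ≈ 2.7615e+6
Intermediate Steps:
643960/(m(-334 - 1*74)/o(260) - 272612/473010) = 643960/((-334 - 1*74)/(-504) - 272612/473010) = 643960/((-334 - 74)*(-1/504) - 272612*1/473010) = 643960/(-408*(-1/504) - 136306/236505) = 643960/(17/21 - 136306/236505) = 643960/(386053/1655535) = 643960*(1655535/386053) = 62711665800/22709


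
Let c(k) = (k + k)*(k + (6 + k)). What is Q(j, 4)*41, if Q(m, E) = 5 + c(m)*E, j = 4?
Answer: 18573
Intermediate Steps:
c(k) = 2*k*(6 + 2*k) (c(k) = (2*k)*(6 + 2*k) = 2*k*(6 + 2*k))
Q(m, E) = 5 + 4*E*m*(3 + m) (Q(m, E) = 5 + (4*m*(3 + m))*E = 5 + 4*E*m*(3 + m))
Q(j, 4)*41 = (5 + 4*4*4*(3 + 4))*41 = (5 + 4*4*4*7)*41 = (5 + 448)*41 = 453*41 = 18573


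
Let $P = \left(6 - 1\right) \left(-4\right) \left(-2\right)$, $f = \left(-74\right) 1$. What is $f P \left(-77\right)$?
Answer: $227920$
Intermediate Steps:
$f = -74$
$P = 40$ ($P = \left(6 - 1\right) \left(-4\right) \left(-2\right) = 5 \left(-4\right) \left(-2\right) = \left(-20\right) \left(-2\right) = 40$)
$f P \left(-77\right) = \left(-74\right) 40 \left(-77\right) = \left(-2960\right) \left(-77\right) = 227920$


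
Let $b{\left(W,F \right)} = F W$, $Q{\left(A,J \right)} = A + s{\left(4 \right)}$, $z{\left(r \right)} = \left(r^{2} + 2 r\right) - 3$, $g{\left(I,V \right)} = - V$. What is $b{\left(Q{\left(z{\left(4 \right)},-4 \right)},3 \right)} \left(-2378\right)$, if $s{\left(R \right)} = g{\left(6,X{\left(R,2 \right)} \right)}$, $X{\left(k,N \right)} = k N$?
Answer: $-92742$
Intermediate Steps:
$X{\left(k,N \right)} = N k$
$s{\left(R \right)} = - 2 R$
$z{\left(r \right)} = -3 + r^{2} + 2 r$
$Q{\left(A,J \right)} = -8 + A$ ($Q{\left(A,J \right)} = A - 8 = -8 + A$)
$b{\left(Q{\left(z{\left(4 \right)},-4 \right)},3 \right)} \left(-2378\right) = 3 \left(-8 + \left(-3 + 4^{2} + 2 \cdot 4\right)\right) \left(-2378\right) = 3 \left(-8 + \left(-3 + 16 + 8\right)\right) \left(-2378\right) = 3 \left(-8 + 21\right) \left(-2378\right) = 3 \cdot 13 \left(-2378\right) = 39 \left(-2378\right) = -92742$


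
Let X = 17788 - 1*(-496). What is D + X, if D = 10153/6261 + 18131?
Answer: 228004468/6261 ≈ 36417.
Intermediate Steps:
X = 18284 (X = 17788 + 496 = 18284)
D = 113528344/6261 (D = 10153*(1/6261) + 18131 = 10153/6261 + 18131 = 113528344/6261 ≈ 18133.)
D + X = 113528344/6261 + 18284 = 228004468/6261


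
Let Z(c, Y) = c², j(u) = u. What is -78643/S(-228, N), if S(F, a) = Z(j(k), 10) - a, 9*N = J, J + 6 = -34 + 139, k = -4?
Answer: -78643/5 ≈ -15729.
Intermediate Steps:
J = 99 (J = -6 + (-34 + 139) = -6 + 105 = 99)
N = 11 (N = (⅑)*99 = 11)
S(F, a) = 16 - a (S(F, a) = (-4)² - a = 16 - a)
-78643/S(-228, N) = -78643/(16 - 1*11) = -78643/(16 - 11) = -78643/5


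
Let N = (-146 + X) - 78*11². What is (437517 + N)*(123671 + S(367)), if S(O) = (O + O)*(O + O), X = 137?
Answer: 283565125890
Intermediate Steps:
S(O) = 4*O² (S(O) = (2*O)*(2*O) = 4*O²)
N = -9447 (N = (-146 + 137) - 78*11² = -9 - 78*121 = -9 - 9438 = -9447)
(437517 + N)*(123671 + S(367)) = (437517 - 9447)*(123671 + 4*367²) = 428070*(123671 + 4*134689) = 428070*(123671 + 538756) = 428070*662427 = 283565125890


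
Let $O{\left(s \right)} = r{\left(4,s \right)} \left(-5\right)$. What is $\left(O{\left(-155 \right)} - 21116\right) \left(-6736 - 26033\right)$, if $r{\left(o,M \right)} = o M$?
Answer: $590366304$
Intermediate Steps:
$r{\left(o,M \right)} = M o$
$O{\left(s \right)} = - 20 s$ ($O{\left(s \right)} = s 4 \left(-5\right) = 4 s \left(-5\right) = - 20 s$)
$\left(O{\left(-155 \right)} - 21116\right) \left(-6736 - 26033\right) = \left(\left(-20\right) \left(-155\right) - 21116\right) \left(-6736 - 26033\right) = \left(3100 - 21116\right) \left(-32769\right) = \left(-18016\right) \left(-32769\right) = 590366304$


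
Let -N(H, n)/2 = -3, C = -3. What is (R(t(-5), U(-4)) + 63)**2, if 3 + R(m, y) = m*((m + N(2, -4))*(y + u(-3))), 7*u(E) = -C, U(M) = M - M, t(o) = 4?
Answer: 291600/49 ≈ 5951.0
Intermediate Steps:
N(H, n) = 6 (N(H, n) = -2*(-3) = 6)
U(M) = 0
u(E) = 3/7 (u(E) = (-1*(-3))/7 = (1/7)*3 = 3/7)
R(m, y) = -3 + m*(6 + m)*(3/7 + y) (R(m, y) = -3 + m*((m + 6)*(y + 3/7)) = -3 + m*((6 + m)*(3/7 + y)) = -3 + m*(6 + m)*(3/7 + y))
(R(t(-5), U(-4)) + 63)**2 = ((-3 + (3/7)*4**2 + (18/7)*4 + 0*4**2 + 6*4*0) + 63)**2 = ((-3 + (3/7)*16 + 72/7 + 0*16 + 0) + 63)**2 = ((-3 + 48/7 + 72/7 + 0 + 0) + 63)**2 = (99/7 + 63)**2 = (540/7)**2 = 291600/49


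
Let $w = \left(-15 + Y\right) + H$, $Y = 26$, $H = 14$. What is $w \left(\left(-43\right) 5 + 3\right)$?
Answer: $-5300$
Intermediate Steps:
$w = 25$ ($w = \left(-15 + 26\right) + 14 = 11 + 14 = 25$)
$w \left(\left(-43\right) 5 + 3\right) = 25 \left(\left(-43\right) 5 + 3\right) = 25 \left(-215 + 3\right) = 25 \left(-212\right) = -5300$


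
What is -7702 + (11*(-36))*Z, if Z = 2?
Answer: -8494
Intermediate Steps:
-7702 + (11*(-36))*Z = -7702 + (11*(-36))*2 = -7702 - 396*2 = -7702 - 792 = -8494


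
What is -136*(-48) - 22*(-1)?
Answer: 6550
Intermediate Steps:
-136*(-48) - 22*(-1) = 6528 + 22 = 6550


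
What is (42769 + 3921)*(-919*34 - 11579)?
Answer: -1999499250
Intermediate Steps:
(42769 + 3921)*(-919*34 - 11579) = 46690*(-31246 - 11579) = 46690*(-42825) = -1999499250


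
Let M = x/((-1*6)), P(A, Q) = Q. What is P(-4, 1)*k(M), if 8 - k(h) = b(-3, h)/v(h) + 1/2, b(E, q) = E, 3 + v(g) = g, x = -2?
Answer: 51/8 ≈ 6.3750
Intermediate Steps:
v(g) = -3 + g
M = ⅓ (M = -2/((-1*6)) = -2/(-6) = -2*(-⅙) = ⅓ ≈ 0.33333)
k(h) = 15/2 + 3/(-3 + h) (k(h) = 8 - (-3/(-3 + h) + 1/2) = 8 - (-3/(-3 + h) + 1*(½)) = 8 - (-3/(-3 + h) + ½) = 8 - (½ - 3/(-3 + h)) = 8 + (-½ + 3/(-3 + h)) = 15/2 + 3/(-3 + h))
P(-4, 1)*k(M) = 1*(3*(-13 + 5*(⅓))/(2*(-3 + ⅓))) = 1*(3*(-13 + 5/3)/(2*(-8/3))) = 1*((3/2)*(-3/8)*(-34/3)) = 1*(51/8) = 51/8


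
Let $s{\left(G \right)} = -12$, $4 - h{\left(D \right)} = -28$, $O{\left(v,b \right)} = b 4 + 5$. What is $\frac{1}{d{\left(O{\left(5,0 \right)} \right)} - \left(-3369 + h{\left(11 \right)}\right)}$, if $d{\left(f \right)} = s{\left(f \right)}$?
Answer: $\frac{1}{3325} \approx 0.00030075$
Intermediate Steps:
$O{\left(v,b \right)} = 5 + 4 b$ ($O{\left(v,b \right)} = 4 b + 5 = 5 + 4 b$)
$h{\left(D \right)} = 32$ ($h{\left(D \right)} = 4 - -28 = 4 + 28 = 32$)
$d{\left(f \right)} = -12$
$\frac{1}{d{\left(O{\left(5,0 \right)} \right)} - \left(-3369 + h{\left(11 \right)}\right)} = \frac{1}{-12 + \left(3369 - 32\right)} = \frac{1}{-12 + 3337} = \frac{1}{3325}$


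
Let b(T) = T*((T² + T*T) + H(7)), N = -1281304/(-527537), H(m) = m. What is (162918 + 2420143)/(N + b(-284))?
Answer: -1362660250757/24168893248748 ≈ -0.056381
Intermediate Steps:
N = 1281304/527537 (N = -1281304*(-1/527537) = 1281304/527537 ≈ 2.4288)
b(T) = T*(7 + 2*T²) (b(T) = T*((T² + T*T) + 7) = T*((T² + T²) + 7) = T*(2*T² + 7) = T*(7 + 2*T²))
(162918 + 2420143)/(N + b(-284)) = (162918 + 2420143)/(1281304/527537 - 284*(7 + 2*(-284)²)) = 2583061/(1281304/527537 - 284*(7 + 2*80656)) = 2583061/(1281304/527537 - 284*(7 + 161312)) = 2583061/(1281304/527537 - 284*161319) = 2583061/(1281304/527537 - 45814596) = 2583061/(-24168893248748/527537) = 2583061*(-527537/24168893248748) = -1362660250757/24168893248748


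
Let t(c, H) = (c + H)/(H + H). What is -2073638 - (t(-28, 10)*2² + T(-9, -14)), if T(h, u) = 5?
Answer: -10368197/5 ≈ -2.0736e+6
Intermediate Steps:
t(c, H) = (H + c)/(2*H) (t(c, H) = (H + c)/((2*H)) = (H + c)*(1/(2*H)) = (H + c)/(2*H))
-2073638 - (t(-28, 10)*2² + T(-9, -14)) = -2073638 - (((½)*(10 - 28)/10)*2² + 5) = -2073638 - (((½)*(⅒)*(-18))*4 + 5) = -2073638 - (-9/10*4 + 5) = -2073638 - (-18/5 + 5) = -2073638 - 1*7/5 = -2073638 - 7/5 = -10368197/5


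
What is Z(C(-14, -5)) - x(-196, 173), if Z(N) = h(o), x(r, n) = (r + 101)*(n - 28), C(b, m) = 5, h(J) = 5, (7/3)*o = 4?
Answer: 13780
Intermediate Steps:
o = 12/7 (o = (3/7)*4 = 12/7 ≈ 1.7143)
x(r, n) = (-28 + n)*(101 + r) (x(r, n) = (101 + r)*(-28 + n) = (-28 + n)*(101 + r))
Z(N) = 5
Z(C(-14, -5)) - x(-196, 173) = 5 - (-2828 - 28*(-196) + 101*173 + 173*(-196)) = 5 - (-2828 + 5488 + 17473 - 33908) = 5 - 1*(-13775) = 5 + 13775 = 13780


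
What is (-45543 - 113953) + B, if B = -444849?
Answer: -604345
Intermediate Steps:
(-45543 - 113953) + B = (-45543 - 113953) - 444849 = -159496 - 444849 = -604345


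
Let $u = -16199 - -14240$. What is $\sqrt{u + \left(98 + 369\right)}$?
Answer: $2 i \sqrt{373} \approx 38.626 i$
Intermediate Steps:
$u = -1959$ ($u = -16199 + 14240 = -1959$)
$\sqrt{u + \left(98 + 369\right)} = \sqrt{-1959 + \left(98 + 369\right)} = \sqrt{-1959 + 467} = \sqrt{-1492} = 2 i \sqrt{373}$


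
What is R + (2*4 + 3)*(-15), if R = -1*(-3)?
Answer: -162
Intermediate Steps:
R = 3
R + (2*4 + 3)*(-15) = 3 + (2*4 + 3)*(-15) = 3 + (8 + 3)*(-15) = 3 + 11*(-15) = 3 - 165 = -162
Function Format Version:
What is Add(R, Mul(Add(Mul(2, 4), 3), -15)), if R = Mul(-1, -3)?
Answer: -162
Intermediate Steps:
R = 3
Add(R, Mul(Add(Mul(2, 4), 3), -15)) = Add(3, Mul(Add(Mul(2, 4), 3), -15)) = Add(3, Mul(Add(8, 3), -15)) = Add(3, Mul(11, -15)) = Add(3, -165) = -162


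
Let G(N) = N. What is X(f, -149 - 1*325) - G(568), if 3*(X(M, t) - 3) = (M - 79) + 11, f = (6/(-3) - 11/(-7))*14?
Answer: -1769/3 ≈ -589.67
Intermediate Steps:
f = -6 (f = (6*(-1/3) - 11*(-1/7))*14 = (-2 + 11/7)*14 = -3/7*14 = -6)
X(M, t) = -59/3 + M/3 (X(M, t) = 3 + ((M - 79) + 11)/3 = 3 + ((-79 + M) + 11)/3 = 3 + (-68 + M)/3 = 3 + (-68/3 + M/3) = -59/3 + M/3)
X(f, -149 - 1*325) - G(568) = (-59/3 + (1/3)*(-6)) - 1*568 = (-59/3 - 2) - 568 = -65/3 - 568 = -1769/3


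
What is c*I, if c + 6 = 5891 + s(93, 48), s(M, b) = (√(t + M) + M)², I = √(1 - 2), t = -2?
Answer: I*(5885 + (93 + √91)²) ≈ 16399.0*I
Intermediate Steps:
I
s(M, b) = (M + √(-2 + M))² (s(M, b) = (√(-2 + M) + M)² = (M + √(-2 + M))²)
c = 5885 + (93 + √91)² (c = -6 + (5891 + (93 + √(-2 + 93))²) = -6 + (5891 + (93 + √91)²) = 5885 + (93 + √91)² ≈ 16399.)
c*I = (14625 + 186*√91)*I = I*(14625 + 186*√91)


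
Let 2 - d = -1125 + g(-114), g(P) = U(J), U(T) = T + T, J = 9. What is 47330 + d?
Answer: 48439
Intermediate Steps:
U(T) = 2*T
g(P) = 18 (g(P) = 2*9 = 18)
d = 1109 (d = 2 - (-1125 + 18) = 2 - 1*(-1107) = 2 + 1107 = 1109)
47330 + d = 47330 + 1109 = 48439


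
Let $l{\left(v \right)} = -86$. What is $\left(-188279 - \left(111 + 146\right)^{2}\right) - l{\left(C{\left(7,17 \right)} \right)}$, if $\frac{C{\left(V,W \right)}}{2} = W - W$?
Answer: $-254242$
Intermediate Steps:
$C{\left(V,W \right)} = 0$ ($C{\left(V,W \right)} = 2 \left(W - W\right) = 2 \cdot 0 = 0$)
$\left(-188279 - \left(111 + 146\right)^{2}\right) - l{\left(C{\left(7,17 \right)} \right)} = \left(-188279 - \left(111 + 146\right)^{2}\right) - -86 = \left(-188279 - 257^{2}\right) + 86 = \left(-188279 - 66049\right) + 86 = -254328 + 86 = -254242$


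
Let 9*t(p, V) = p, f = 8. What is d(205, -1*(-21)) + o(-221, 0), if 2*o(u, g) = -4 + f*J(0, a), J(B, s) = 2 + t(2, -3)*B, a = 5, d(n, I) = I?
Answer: 27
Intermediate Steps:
t(p, V) = p/9
J(B, s) = 2 + 2*B/9 (J(B, s) = 2 + ((⅑)*2)*B = 2 + 2*B/9)
o(u, g) = 6 (o(u, g) = (-4 + 8*(2 + (2/9)*0))/2 = (-4 + 8*(2 + 0))/2 = (-4 + 8*2)/2 = (-4 + 16)/2 = (½)*12 = 6)
d(205, -1*(-21)) + o(-221, 0) = -1*(-21) + 6 = 21 + 6 = 27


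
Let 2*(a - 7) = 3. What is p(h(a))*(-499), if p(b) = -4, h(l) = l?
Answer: 1996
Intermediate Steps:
a = 17/2 (a = 7 + (½)*3 = 7 + 3/2 = 17/2 ≈ 8.5000)
p(h(a))*(-499) = -4*(-499) = 1996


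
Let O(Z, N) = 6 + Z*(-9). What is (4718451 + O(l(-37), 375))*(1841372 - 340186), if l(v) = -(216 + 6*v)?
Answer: 7083200525958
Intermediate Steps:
l(v) = -216 - 6*v (l(v) = -(216 + 6*v) = -6*(36 + v) = -216 - 6*v)
O(Z, N) = 6 - 9*Z
(4718451 + O(l(-37), 375))*(1841372 - 340186) = (4718451 + (6 - 9*(-216 - 6*(-37))))*(1841372 - 340186) = (4718451 + (6 - 9*(-216 + 222)))*1501186 = (4718451 + (6 - 9*6))*1501186 = (4718451 + (6 - 54))*1501186 = (4718451 - 48)*1501186 = 4718403*1501186 = 7083200525958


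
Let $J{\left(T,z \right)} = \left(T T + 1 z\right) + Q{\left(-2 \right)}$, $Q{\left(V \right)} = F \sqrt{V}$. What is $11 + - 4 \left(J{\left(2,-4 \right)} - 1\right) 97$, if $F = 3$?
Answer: $399 - 1164 i \sqrt{2} \approx 399.0 - 1646.1 i$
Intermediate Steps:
$Q{\left(V \right)} = 3 \sqrt{V}$
$J{\left(T,z \right)} = z + T^{2} + 3 i \sqrt{2}$ ($J{\left(T,z \right)} = \left(T T + 1 z\right) + 3 \sqrt{-2} = \left(T^{2} + z\right) + 3 i \sqrt{2} = \left(z + T^{2}\right) + 3 i \sqrt{2} = z + T^{2} + 3 i \sqrt{2}$)
$11 + - 4 \left(J{\left(2,-4 \right)} - 1\right) 97 = 11 + - 4 \left(\left(-4 + 2^{2} + 3 i \sqrt{2}\right) - 1\right) 97 = 11 + - 4 \left(\left(-4 + 4 + 3 i \sqrt{2}\right) - 1\right) 97 = 11 + - 4 \left(3 i \sqrt{2} - 1\right) 97 = 11 + - 4 \left(-1 + 3 i \sqrt{2}\right) 97 = 11 + \left(4 - 12 i \sqrt{2}\right) 97 = 11 + \left(388 - 1164 i \sqrt{2}\right) = 399 - 1164 i \sqrt{2}$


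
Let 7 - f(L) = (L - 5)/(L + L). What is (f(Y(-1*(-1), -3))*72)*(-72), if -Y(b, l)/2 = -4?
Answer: -35316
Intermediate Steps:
Y(b, l) = 8 (Y(b, l) = -2*(-4) = 8)
f(L) = 7 - (-5 + L)/(2*L) (f(L) = 7 - (L - 5)/(L + L) = 7 - (-5 + L)/(2*L))
(f(Y(-1*(-1), -3))*72)*(-72) = (((1/2)*(5 + 13*8)/8)*72)*(-72) = (((1/2)*(1/8)*(5 + 104))*72)*(-72) = (((1/2)*(1/8)*109)*72)*(-72) = ((109/16)*72)*(-72) = (981/2)*(-72) = -35316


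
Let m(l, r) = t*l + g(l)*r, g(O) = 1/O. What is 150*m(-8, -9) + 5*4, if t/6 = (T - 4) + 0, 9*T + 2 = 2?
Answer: 115955/4 ≈ 28989.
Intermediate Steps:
T = 0 (T = -2/9 + (⅑)*2 = -2/9 + 2/9 = 0)
t = -24 (t = 6*((0 - 4) + 0) = 6*(-4 + 0) = 6*(-4) = -24)
m(l, r) = -24*l + r/l
150*m(-8, -9) + 5*4 = 150*(-24*(-8) - 9/(-8)) + 5*4 = 150*(192 - 9*(-⅛)) + 20 = 150*(192 + 9/8) + 20 = 150*(1545/8) + 20 = 115875/4 + 20 = 115955/4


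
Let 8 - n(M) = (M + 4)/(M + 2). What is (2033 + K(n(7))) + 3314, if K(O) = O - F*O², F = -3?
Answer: 148273/27 ≈ 5491.6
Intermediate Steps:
n(M) = 8 - (4 + M)/(2 + M) (n(M) = 8 - (M + 4)/(M + 2) = 8 - (4 + M)/(2 + M))
K(O) = O + 3*O² (K(O) = O - (-3)*O² = O + 3*O²)
(2033 + K(n(7))) + 3314 = (2033 + ((12 + 7*7)/(2 + 7))*(1 + 3*((12 + 7*7)/(2 + 7)))) + 3314 = (2033 + ((12 + 49)/9)*(1 + 3*((12 + 49)/9))) + 3314 = (2033 + ((⅑)*61)*(1 + 3*((⅑)*61))) + 3314 = (2033 + 61*(1 + 3*(61/9))/9) + 3314 = (2033 + 61*(1 + 61/3)/9) + 3314 = (2033 + (61/9)*(64/3)) + 3314 = (2033 + 3904/27) + 3314 = 58795/27 + 3314 = 148273/27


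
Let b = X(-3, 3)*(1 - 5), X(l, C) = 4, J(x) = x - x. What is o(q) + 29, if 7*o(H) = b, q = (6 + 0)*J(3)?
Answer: 187/7 ≈ 26.714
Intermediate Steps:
J(x) = 0
q = 0 (q = (6 + 0)*0 = 6*0 = 0)
b = -16 (b = 4*(1 - 5) = 4*(-4) = -16)
o(H) = -16/7 (o(H) = (1/7)*(-16) = -16/7)
o(q) + 29 = -16/7 + 29 = 187/7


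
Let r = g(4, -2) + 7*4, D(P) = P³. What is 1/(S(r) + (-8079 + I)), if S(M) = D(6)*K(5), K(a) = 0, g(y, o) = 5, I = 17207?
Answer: 1/9128 ≈ 0.00010955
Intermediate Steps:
r = 33 (r = 5 + 7*4 = 5 + 28 = 33)
S(M) = 0 (S(M) = 6³*0 = 216*0 = 0)
1/(S(r) + (-8079 + I)) = 1/(0 + (-8079 + 17207)) = 1/(0 + 9128) = 1/9128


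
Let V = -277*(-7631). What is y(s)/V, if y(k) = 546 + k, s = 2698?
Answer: 3244/2113787 ≈ 0.0015347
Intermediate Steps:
V = 2113787
y(s)/V = (546 + 2698)/2113787 = 3244*(1/2113787) = 3244/2113787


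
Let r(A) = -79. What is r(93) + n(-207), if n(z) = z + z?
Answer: -493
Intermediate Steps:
n(z) = 2*z
r(93) + n(-207) = -79 + 2*(-207) = -79 - 414 = -493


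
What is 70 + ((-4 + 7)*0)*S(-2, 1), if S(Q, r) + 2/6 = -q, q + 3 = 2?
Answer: 70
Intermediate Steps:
q = -1 (q = -3 + 2 = -1)
S(Q, r) = ⅔ (S(Q, r) = -⅓ - 1*(-1) = -⅓ + 1 = ⅔)
70 + ((-4 + 7)*0)*S(-2, 1) = 70 + ((-4 + 7)*0)*(⅔) = 70 + (3*0)*(⅔) = 70 + 0*(⅔) = 70 + 0 = 70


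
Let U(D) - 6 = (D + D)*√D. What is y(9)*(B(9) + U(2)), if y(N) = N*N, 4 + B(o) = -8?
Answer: -486 + 324*√2 ≈ -27.795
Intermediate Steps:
B(o) = -12 (B(o) = -4 - 8 = -12)
U(D) = 6 + 2*D^(3/2) (U(D) = 6 + (D + D)*√D = 6 + (2*D)*√D = 6 + 2*D^(3/2))
y(N) = N²
y(9)*(B(9) + U(2)) = 9²*(-12 + (6 + 2*2^(3/2))) = 81*(-12 + (6 + 2*(2*√2))) = 81*(-12 + (6 + 4*√2)) = 81*(-6 + 4*√2) = -486 + 324*√2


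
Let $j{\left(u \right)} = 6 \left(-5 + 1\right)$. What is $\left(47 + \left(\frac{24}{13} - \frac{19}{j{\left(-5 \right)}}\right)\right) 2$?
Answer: $\frac{15487}{156} \approx 99.276$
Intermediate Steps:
$j{\left(u \right)} = -24$ ($j{\left(u \right)} = 6 \left(-4\right) = -24$)
$\left(47 + \left(\frac{24}{13} - \frac{19}{j{\left(-5 \right)}}\right)\right) 2 = \left(47 + \left(\frac{24}{13} - \frac{19}{-24}\right)\right) 2 = \left(47 + \left(24 \cdot \frac{1}{13} - - \frac{19}{24}\right)\right) 2 = \left(47 + \left(\frac{24}{13} + \frac{19}{24}\right)\right) 2 = \left(47 + \frac{823}{312}\right) 2 = \frac{15487}{312} \cdot 2 = \frac{15487}{156}$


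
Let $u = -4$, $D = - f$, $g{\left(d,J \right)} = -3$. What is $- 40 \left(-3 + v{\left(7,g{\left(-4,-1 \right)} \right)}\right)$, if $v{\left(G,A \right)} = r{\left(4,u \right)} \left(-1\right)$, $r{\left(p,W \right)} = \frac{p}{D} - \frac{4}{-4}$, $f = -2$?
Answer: $240$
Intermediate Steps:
$D = 2$ ($D = \left(-1\right) \left(-2\right) = 2$)
$r{\left(p,W \right)} = 1 + \frac{p}{2}$ ($r{\left(p,W \right)} = \frac{p}{2} - \frac{4}{-4} = p \frac{1}{2} - -1 = \frac{p}{2} + 1 = 1 + \frac{p}{2}$)
$v{\left(G,A \right)} = -3$ ($v{\left(G,A \right)} = \left(1 + \frac{1}{2} \cdot 4\right) \left(-1\right) = \left(1 + 2\right) \left(-1\right) = 3 \left(-1\right) = -3$)
$- 40 \left(-3 + v{\left(7,g{\left(-4,-1 \right)} \right)}\right) = - 40 \left(-3 - 3\right) = \left(-40\right) \left(-6\right) = 240$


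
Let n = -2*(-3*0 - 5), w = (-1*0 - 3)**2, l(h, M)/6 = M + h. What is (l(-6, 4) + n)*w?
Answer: -18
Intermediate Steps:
l(h, M) = 6*M + 6*h (l(h, M) = 6*(M + h) = 6*M + 6*h)
w = 9 (w = (0 - 3)**2 = (-3)**2 = 9)
n = 10 (n = -2*(0 - 5) = -2*(-5) = 10)
(l(-6, 4) + n)*w = ((6*4 + 6*(-6)) + 10)*9 = ((24 - 36) + 10)*9 = (-12 + 10)*9 = -2*9 = -18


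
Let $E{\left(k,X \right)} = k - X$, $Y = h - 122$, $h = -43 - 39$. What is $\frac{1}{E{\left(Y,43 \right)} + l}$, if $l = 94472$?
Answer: $\frac{1}{94225} \approx 1.0613 \cdot 10^{-5}$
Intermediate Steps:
$h = -82$
$Y = -204$ ($Y = -82 - 122 = -204$)
$\frac{1}{E{\left(Y,43 \right)} + l} = \frac{1}{\left(-204 - 43\right) + 94472} = \frac{1}{-247 + 94472} = \frac{1}{94225}$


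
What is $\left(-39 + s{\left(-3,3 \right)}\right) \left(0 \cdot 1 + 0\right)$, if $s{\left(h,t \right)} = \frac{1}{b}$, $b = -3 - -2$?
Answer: $0$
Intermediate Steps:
$b = -1$ ($b = -3 + 2 = -1$)
$s{\left(h,t \right)} = -1$ ($s{\left(h,t \right)} = \frac{1}{-1} = -1$)
$\left(-39 + s{\left(-3,3 \right)}\right) \left(0 \cdot 1 + 0\right) = \left(-39 - 1\right) \left(0 \cdot 1 + 0\right) = - 40 \left(0 + 0\right) = \left(-40\right) 0 = 0$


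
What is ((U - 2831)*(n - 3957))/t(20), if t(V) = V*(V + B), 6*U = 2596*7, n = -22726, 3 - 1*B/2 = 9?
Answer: -15823019/480 ≈ -32965.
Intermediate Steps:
B = -12 (B = 6 - 2*9 = 6 - 18 = -12)
U = 9086/3 (U = (2596*7)/6 = (⅙)*18172 = 9086/3 ≈ 3028.7)
t(V) = V*(-12 + V) (t(V) = V*(V - 12) = V*(-12 + V))
((U - 2831)*(n - 3957))/t(20) = ((9086/3 - 2831)*(-22726 - 3957))/((20*(-12 + 20))) = ((593/3)*(-26683))/((20*8)) = -15823019/3/160 = -15823019/3*1/160 = -15823019/480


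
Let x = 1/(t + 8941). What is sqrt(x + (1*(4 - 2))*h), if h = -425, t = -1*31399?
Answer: I*sqrt(428707521858)/22458 ≈ 29.155*I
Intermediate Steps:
t = -31399
x = -1/22458 (x = 1/(-31399 + 8941) = 1/(-22458) = -1/22458 ≈ -4.4528e-5)
sqrt(x + (1*(4 - 2))*h) = sqrt(-1/22458 + (1*(4 - 2))*(-425)) = sqrt(-1/22458 + (1*2)*(-425)) = sqrt(-1/22458 + 2*(-425)) = sqrt(-1/22458 - 850) = sqrt(-19089301/22458) = I*sqrt(428707521858)/22458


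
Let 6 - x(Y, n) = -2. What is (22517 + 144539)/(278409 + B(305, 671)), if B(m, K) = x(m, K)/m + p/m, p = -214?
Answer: 50952080/84914539 ≈ 0.60004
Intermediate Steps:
x(Y, n) = 8 (x(Y, n) = 6 - 1*(-2) = 6 + 2 = 8)
B(m, K) = -206/m (B(m, K) = 8/m - 214/m = -206/m)
(22517 + 144539)/(278409 + B(305, 671)) = (22517 + 144539)/(278409 - 206/305) = 167056/(278409 - 206*1/305) = 167056/(278409 - 206/305) = 167056/(84914539/305) = 167056*(305/84914539) = 50952080/84914539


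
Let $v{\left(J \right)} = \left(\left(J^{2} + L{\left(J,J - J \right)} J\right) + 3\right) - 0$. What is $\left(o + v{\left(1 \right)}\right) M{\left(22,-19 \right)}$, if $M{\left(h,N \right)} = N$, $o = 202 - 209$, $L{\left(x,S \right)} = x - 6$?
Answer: $152$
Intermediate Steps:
$L{\left(x,S \right)} = -6 + x$ ($L{\left(x,S \right)} = x - 6 = -6 + x$)
$o = -7$
$v{\left(J \right)} = 3 + J^{2} + J \left(-6 + J\right)$ ($v{\left(J \right)} = \left(\left(J^{2} + \left(-6 + J\right) J\right) + 3\right) - 0 = \left(\left(J^{2} + J \left(-6 + J\right)\right) + 3\right) + 0 = \left(3 + J^{2} + J \left(-6 + J\right)\right) + 0 = 3 + J^{2} + J \left(-6 + J\right)$)
$\left(o + v{\left(1 \right)}\right) M{\left(22,-19 \right)} = \left(-7 + \left(3 + 1^{2} + 1 \left(-6 + 1\right)\right)\right) \left(-19\right) = \left(-7 + \left(3 + 1 + 1 \left(-5\right)\right)\right) \left(-19\right) = \left(-7 + \left(3 + 1 - 5\right)\right) \left(-19\right) = \left(-7 - 1\right) \left(-19\right) = \left(-8\right) \left(-19\right) = 152$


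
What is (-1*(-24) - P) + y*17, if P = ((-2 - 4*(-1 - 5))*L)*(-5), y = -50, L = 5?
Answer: -276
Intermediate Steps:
P = -550 (P = ((-2 - 4*(-1 - 5))*5)*(-5) = ((-2 - 4*(-6))*5)*(-5) = ((-2 - 1*(-24))*5)*(-5) = ((-2 + 24)*5)*(-5) = (22*5)*(-5) = 110*(-5) = -550)
(-1*(-24) - P) + y*17 = (-1*(-24) - 1*(-550)) - 50*17 = (24 + 550) - 850 = 574 - 850 = -276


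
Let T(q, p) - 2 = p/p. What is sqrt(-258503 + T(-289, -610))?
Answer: 10*I*sqrt(2585) ≈ 508.43*I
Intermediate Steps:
T(q, p) = 3 (T(q, p) = 2 + p/p = 2 + 1 = 3)
sqrt(-258503 + T(-289, -610)) = sqrt(-258503 + 3) = sqrt(-258500) = 10*I*sqrt(2585)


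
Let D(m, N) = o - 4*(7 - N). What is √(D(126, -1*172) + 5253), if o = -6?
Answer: √4531 ≈ 67.313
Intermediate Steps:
D(m, N) = -34 + 4*N (D(m, N) = -6 - 4*(7 - N) = -6 + (-28 + 4*N) = -34 + 4*N)
√(D(126, -1*172) + 5253) = √((-34 + 4*(-1*172)) + 5253) = √((-34 + 4*(-172)) + 5253) = √((-34 - 688) + 5253) = √(-722 + 5253) = √4531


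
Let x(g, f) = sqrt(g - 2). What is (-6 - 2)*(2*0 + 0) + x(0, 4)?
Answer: I*sqrt(2) ≈ 1.4142*I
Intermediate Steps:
x(g, f) = sqrt(-2 + g)
(-6 - 2)*(2*0 + 0) + x(0, 4) = (-6 - 2)*(2*0 + 0) + sqrt(-2 + 0) = -8*(0 + 0) + sqrt(-2) = -8*0 + I*sqrt(2) = 0 + I*sqrt(2) = I*sqrt(2)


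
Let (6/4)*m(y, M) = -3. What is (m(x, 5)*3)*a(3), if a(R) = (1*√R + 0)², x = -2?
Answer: -18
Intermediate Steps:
m(y, M) = -2 (m(y, M) = (⅔)*(-3) = -2)
a(R) = R (a(R) = (√R + 0)² = (√R)² = R)
(m(x, 5)*3)*a(3) = -2*3*3 = -6*3 = -18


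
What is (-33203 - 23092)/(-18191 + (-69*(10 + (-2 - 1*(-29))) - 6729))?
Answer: 56295/27473 ≈ 2.0491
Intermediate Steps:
(-33203 - 23092)/(-18191 + (-69*(10 + (-2 - 1*(-29))) - 6729)) = -56295/(-18191 + (-69*(10 + (-2 + 29)) - 6729)) = -56295/(-18191 + (-69*(10 + 27) - 6729)) = -56295/(-18191 + (-69*37 - 6729)) = -56295/(-18191 + (-2553 - 6729)) = -56295/(-18191 - 9282) = -56295/(-27473) = -56295*(-1/27473) = 56295/27473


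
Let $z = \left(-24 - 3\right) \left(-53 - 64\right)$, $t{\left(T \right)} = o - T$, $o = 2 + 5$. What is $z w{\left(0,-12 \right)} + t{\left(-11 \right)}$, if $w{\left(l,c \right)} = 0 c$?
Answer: $18$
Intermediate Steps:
$o = 7$
$w{\left(l,c \right)} = 0$
$t{\left(T \right)} = 7 - T$
$z = 3159$ ($z = \left(-27\right) \left(-117\right) = 3159$)
$z w{\left(0,-12 \right)} + t{\left(-11 \right)} = 3159 \cdot 0 + \left(7 - -11\right) = 0 + \left(7 + 11\right) = 0 + 18 = 18$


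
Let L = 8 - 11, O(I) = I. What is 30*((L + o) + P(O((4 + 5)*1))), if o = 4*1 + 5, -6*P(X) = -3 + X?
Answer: 150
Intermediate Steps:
P(X) = 1/2 - X/6 (P(X) = -(-3 + X)/6 = 1/2 - X/6)
L = -3
o = 9 (o = 4 + 5 = 9)
30*((L + o) + P(O((4 + 5)*1))) = 30*((-3 + 9) + (1/2 - (4 + 5)/6)) = 30*(6 + (1/2 - 3/2)) = 30*(6 - 1) = 30*5 = 150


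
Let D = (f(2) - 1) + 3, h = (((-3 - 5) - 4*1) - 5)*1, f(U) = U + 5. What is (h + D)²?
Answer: 64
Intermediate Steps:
f(U) = 5 + U
h = -17 (h = ((-8 - 4) - 5)*1 = (-12 - 5)*1 = -17*1 = -17)
D = 9 (D = ((5 + 2) - 1) + 3 = (7 - 1) + 3 = 6 + 3 = 9)
(h + D)² = (-17 + 9)² = (-8)² = 64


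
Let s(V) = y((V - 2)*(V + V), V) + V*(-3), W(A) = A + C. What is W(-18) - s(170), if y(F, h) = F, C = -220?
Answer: -56848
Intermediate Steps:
W(A) = -220 + A (W(A) = A - 220 = -220 + A)
s(V) = -3*V + 2*V*(-2 + V) (s(V) = (V - 2)*(V + V) + V*(-3) = (-2 + V)*(2*V) - 3*V = 2*V*(-2 + V) - 3*V = -3*V + 2*V*(-2 + V))
W(-18) - s(170) = (-220 - 18) - 170*(-7 + 2*170) = -238 - 170*(-7 + 340) = -238 - 170*333 = -238 - 1*56610 = -238 - 56610 = -56848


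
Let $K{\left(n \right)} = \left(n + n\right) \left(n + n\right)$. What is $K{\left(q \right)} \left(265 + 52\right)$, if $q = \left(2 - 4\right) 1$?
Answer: $5072$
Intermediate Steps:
$q = -2$ ($q = \left(-2\right) 1 = -2$)
$K{\left(n \right)} = 4 n^{2}$ ($K{\left(n \right)} = 2 n 2 n = 4 n^{2}$)
$K{\left(q \right)} \left(265 + 52\right) = 4 \left(-2\right)^{2} \left(265 + 52\right) = 4 \cdot 4 \cdot 317 = 16 \cdot 317 = 5072$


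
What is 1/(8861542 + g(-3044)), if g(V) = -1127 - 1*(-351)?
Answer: 1/8860766 ≈ 1.1286e-7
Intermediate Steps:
g(V) = -776 (g(V) = -1127 + 351 = -776)
1/(8861542 + g(-3044)) = 1/(8861542 - 776) = 1/8860766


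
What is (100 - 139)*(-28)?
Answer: 1092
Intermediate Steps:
(100 - 139)*(-28) = -39*(-28) = 1092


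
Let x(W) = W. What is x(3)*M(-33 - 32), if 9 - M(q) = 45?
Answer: -108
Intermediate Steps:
M(q) = -36 (M(q) = 9 - 1*45 = 9 - 45 = -36)
x(3)*M(-33 - 32) = 3*(-36) = -108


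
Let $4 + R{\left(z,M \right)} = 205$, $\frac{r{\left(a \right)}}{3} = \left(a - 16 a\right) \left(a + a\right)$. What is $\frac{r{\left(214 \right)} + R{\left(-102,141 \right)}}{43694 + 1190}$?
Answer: $- \frac{84111}{916} \approx -91.824$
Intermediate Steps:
$r{\left(a \right)} = - 90 a^{2}$ ($r{\left(a \right)} = 3 \left(a - 16 a\right) \left(a + a\right) = 3 - 15 a 2 a = 3 \left(- 30 a^{2}\right) = - 90 a^{2}$)
$R{\left(z,M \right)} = 201$ ($R{\left(z,M \right)} = -4 + 205 = 201$)
$\frac{r{\left(214 \right)} + R{\left(-102,141 \right)}}{43694 + 1190} = \frac{- 90 \cdot 214^{2} + 201}{43694 + 1190} = \frac{\left(-90\right) 45796 + 201}{44884} = \left(-4121640 + 201\right) \frac{1}{44884} = \left(-4121439\right) \frac{1}{44884} = - \frac{84111}{916}$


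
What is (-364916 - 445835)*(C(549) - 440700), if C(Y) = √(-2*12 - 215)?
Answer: 357297965700 - 810751*I*√239 ≈ 3.573e+11 - 1.2534e+7*I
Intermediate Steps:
C(Y) = I*√239 (C(Y) = √(-24 - 215) = √(-239) = I*√239)
(-364916 - 445835)*(C(549) - 440700) = (-364916 - 445835)*(I*√239 - 440700) = -810751*(-440700 + I*√239) = 357297965700 - 810751*I*√239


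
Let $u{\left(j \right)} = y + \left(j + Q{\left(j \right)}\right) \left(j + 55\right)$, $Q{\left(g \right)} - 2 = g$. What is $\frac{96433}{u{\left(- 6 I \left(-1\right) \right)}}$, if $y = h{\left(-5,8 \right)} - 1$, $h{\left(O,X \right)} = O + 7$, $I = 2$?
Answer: $\frac{96433}{1743} \approx 55.326$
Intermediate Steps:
$Q{\left(g \right)} = 2 + g$
$h{\left(O,X \right)} = 7 + O$
$y = 1$ ($y = \left(7 - 5\right) - 1 = 2 - 1 = 1$)
$u{\left(j \right)} = 1 + \left(2 + 2 j\right) \left(55 + j\right)$ ($u{\left(j \right)} = 1 + \left(j + \left(2 + j\right)\right) \left(j + 55\right) = 1 + \left(2 + 2 j\right) \left(55 + j\right)$)
$\frac{96433}{u{\left(- 6 I \left(-1\right) \right)}} = \frac{96433}{111 + 2 \left(\left(-6\right) 2 \left(-1\right)\right)^{2} + 112 \left(-6\right) 2 \left(-1\right)} = \frac{96433}{111 + 2 \left(\left(-12\right) \left(-1\right)\right)^{2} + 112 \left(\left(-12\right) \left(-1\right)\right)} = \frac{96433}{111 + 2 \cdot 12^{2} + 112 \cdot 12} = \frac{96433}{111 + 2 \cdot 144 + 1344} = \frac{96433}{111 + 288 + 1344} = \frac{96433}{1743}$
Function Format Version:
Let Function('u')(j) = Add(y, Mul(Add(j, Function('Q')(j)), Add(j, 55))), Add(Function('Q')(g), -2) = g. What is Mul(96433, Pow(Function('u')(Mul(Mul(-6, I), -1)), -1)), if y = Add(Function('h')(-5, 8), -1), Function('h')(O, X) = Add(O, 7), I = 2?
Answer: Rational(96433, 1743) ≈ 55.326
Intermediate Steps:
Function('Q')(g) = Add(2, g)
Function('h')(O, X) = Add(7, O)
y = 1 (y = Add(Add(7, -5), -1) = Add(2, -1) = 1)
Function('u')(j) = Add(1, Mul(Add(2, Mul(2, j)), Add(55, j))) (Function('u')(j) = Add(1, Mul(Add(j, Add(2, j)), Add(j, 55))) = Add(1, Mul(Add(2, Mul(2, j)), Add(55, j))))
Mul(96433, Pow(Function('u')(Mul(Mul(-6, I), -1)), -1)) = Mul(96433, Pow(Add(111, Mul(2, Pow(Mul(Mul(-6, 2), -1), 2)), Mul(112, Mul(Mul(-6, 2), -1))), -1)) = Mul(96433, Pow(Add(111, Mul(2, Pow(Mul(-12, -1), 2)), Mul(112, Mul(-12, -1))), -1)) = Mul(96433, Pow(Add(111, Mul(2, Pow(12, 2)), Mul(112, 12)), -1)) = Mul(96433, Pow(Add(111, Mul(2, 144), 1344), -1)) = Mul(96433, Pow(Add(111, 288, 1344), -1)) = Mul(96433, Pow(1743, -1)) = Mul(96433, Rational(1, 1743)) = Rational(96433, 1743)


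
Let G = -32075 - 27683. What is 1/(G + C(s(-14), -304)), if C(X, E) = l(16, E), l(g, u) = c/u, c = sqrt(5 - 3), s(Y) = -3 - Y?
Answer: -2761297664/165009625805311 + 152*sqrt(2)/165009625805311 ≈ -1.6734e-5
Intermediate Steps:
G = -59758
c = sqrt(2) ≈ 1.4142
l(g, u) = sqrt(2)/u
C(X, E) = sqrt(2)/E
1/(G + C(s(-14), -304)) = 1/(-59758 + sqrt(2)/(-304)) = 1/(-59758 + sqrt(2)*(-1/304)) = 1/(-59758 - sqrt(2)/304)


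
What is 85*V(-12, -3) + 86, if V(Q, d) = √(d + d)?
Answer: 86 + 85*I*√6 ≈ 86.0 + 208.21*I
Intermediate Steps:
V(Q, d) = √2*√d (V(Q, d) = √(2*d) = √2*√d)
85*V(-12, -3) + 86 = 85*(√2*√(-3)) + 86 = 85*(√2*(I*√3)) + 86 = 85*(I*√6) + 86 = 85*I*√6 + 86 = 86 + 85*I*√6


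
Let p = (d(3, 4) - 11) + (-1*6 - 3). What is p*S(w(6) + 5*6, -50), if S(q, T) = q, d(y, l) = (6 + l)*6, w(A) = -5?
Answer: 1000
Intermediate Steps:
d(y, l) = 36 + 6*l
p = 40 (p = ((36 + 6*4) - 11) + (-1*6 - 3) = ((36 + 24) - 11) + (-6 - 3) = (60 - 11) - 9 = 49 - 9 = 40)
p*S(w(6) + 5*6, -50) = 40*(-5 + 5*6) = 40*(-5 + 30) = 40*25 = 1000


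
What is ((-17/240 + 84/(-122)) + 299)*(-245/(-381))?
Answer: 213945907/1115568 ≈ 191.78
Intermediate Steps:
((-17/240 + 84/(-122)) + 299)*(-245/(-381)) = ((-17*1/240 + 84*(-1/122)) + 299)*(-245*(-1/381)) = ((-17/240 - 42/61) + 299)*(245/381) = (-11117/14640 + 299)*(245/381) = (4366243/14640)*(245/381) = 213945907/1115568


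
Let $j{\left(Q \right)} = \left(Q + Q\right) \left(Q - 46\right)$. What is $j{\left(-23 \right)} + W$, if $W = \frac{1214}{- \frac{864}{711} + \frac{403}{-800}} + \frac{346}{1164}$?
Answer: $\frac{156046614317}{63226734} \approx 2468.0$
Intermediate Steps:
$j{\left(Q \right)} = 2 Q \left(-46 + Q\right)$
$W = - \frac{44635039399}{63226734}$ ($W = \frac{1214}{\left(-864\right) \frac{1}{711} + 403 \left(- \frac{1}{800}\right)} + 346 \cdot \frac{1}{1164} = \frac{1214}{- \frac{96}{79} - \frac{403}{800}} + \frac{173}{582} = \frac{1214}{- \frac{108637}{63200}} + \frac{173}{582} = 1214 \left(- \frac{63200}{108637}\right) + \frac{173}{582} = - \frac{76724800}{108637} + \frac{173}{582} = - \frac{44635039399}{63226734} \approx -705.95$)
$j{\left(-23 \right)} + W = 2 \left(-23\right) \left(-46 - 23\right) - \frac{44635039399}{63226734} = 2 \left(-23\right) \left(-69\right) - \frac{44635039399}{63226734} = 3174 - \frac{44635039399}{63226734} = \frac{156046614317}{63226734}$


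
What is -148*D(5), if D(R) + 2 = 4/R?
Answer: 888/5 ≈ 177.60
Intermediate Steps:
D(R) = -2 + 4/R
-148*D(5) = -148*(-2 + 4/5) = -148*(-2 + 4*(⅕)) = -148*(-2 + ⅘) = -148*(-6)/5 = -1*(-888/5) = 888/5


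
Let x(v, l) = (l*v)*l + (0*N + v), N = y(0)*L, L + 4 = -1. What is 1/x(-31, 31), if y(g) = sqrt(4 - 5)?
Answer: -1/29822 ≈ -3.3532e-5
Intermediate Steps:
y(g) = I (y(g) = sqrt(-1) = I)
L = -5 (L = -4 - 1 = -5)
N = -5*I (N = I*(-5) = -5*I ≈ -5.0*I)
x(v, l) = v + v*l**2 (x(v, l) = (l*v)*l + (0*(-5*I) + v) = v*l**2 + (0 + v) = v*l**2 + v = v + v*l**2)
1/x(-31, 31) = 1/(-31*(1 + 31**2)) = 1/(-31*(1 + 961)) = 1/(-31*962) = 1/(-29822) = -1/29822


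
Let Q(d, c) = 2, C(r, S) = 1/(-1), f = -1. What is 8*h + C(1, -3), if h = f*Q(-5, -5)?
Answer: -17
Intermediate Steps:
C(r, S) = -1
h = -2 (h = -1*2 = -2)
8*h + C(1, -3) = 8*(-2) - 1 = -16 - 1 = -17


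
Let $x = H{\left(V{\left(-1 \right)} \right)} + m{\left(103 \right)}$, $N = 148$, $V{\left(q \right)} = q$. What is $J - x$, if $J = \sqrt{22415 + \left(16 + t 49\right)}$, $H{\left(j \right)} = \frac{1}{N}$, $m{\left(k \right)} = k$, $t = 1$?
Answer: $- \frac{15245}{148} + 4 \sqrt{1405} \approx 46.927$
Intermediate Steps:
$H{\left(j \right)} = \frac{1}{148}$
$x = \frac{15245}{148}$ ($x = \frac{1}{148} + 103 = \frac{15245}{148} \approx 103.01$)
$J = 4 \sqrt{1405}$ ($J = \sqrt{22415 + \left(16 + 1 \cdot 49\right)} = \sqrt{22415 + \left(16 + 49\right)} = \sqrt{22415 + 65} = \sqrt{22480} = 4 \sqrt{1405} \approx 149.93$)
$J - x = 4 \sqrt{1405} - \frac{15245}{148} = - \frac{15245}{148} + 4 \sqrt{1405}$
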